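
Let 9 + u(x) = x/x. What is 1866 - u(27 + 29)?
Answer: 1874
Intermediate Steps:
u(x) = -8 (u(x) = -9 + x/x = -9 + 1 = -8)
1866 - u(27 + 29) = 1866 - 1*(-8) = 1866 + 8 = 1874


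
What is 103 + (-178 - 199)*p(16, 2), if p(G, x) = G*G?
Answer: -96409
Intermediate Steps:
p(G, x) = G²
103 + (-178 - 199)*p(16, 2) = 103 + (-178 - 199)*16² = 103 - 377*256 = 103 - 96512 = -96409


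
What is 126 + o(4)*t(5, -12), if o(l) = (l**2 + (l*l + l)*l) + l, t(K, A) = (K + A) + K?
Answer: -74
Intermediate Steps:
t(K, A) = A + 2*K (t(K, A) = (A + K) + K = A + 2*K)
o(l) = l + l**2 + l*(l + l**2) (o(l) = (l**2 + (l**2 + l)*l) + l = (l**2 + (l + l**2)*l) + l = (l**2 + l*(l + l**2)) + l = l + l**2 + l*(l + l**2))
126 + o(4)*t(5, -12) = 126 + (4*(1 + 4**2 + 2*4))*(-12 + 2*5) = 126 + (4*(1 + 16 + 8))*(-12 + 10) = 126 + (4*25)*(-2) = 126 + 100*(-2) = 126 - 200 = -74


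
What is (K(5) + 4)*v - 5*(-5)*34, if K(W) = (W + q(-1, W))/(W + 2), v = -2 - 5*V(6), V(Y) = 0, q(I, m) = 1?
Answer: 5882/7 ≈ 840.29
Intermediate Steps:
v = -2 (v = -2 - 5*0 = -2 + 0 = -2)
K(W) = (1 + W)/(2 + W) (K(W) = (W + 1)/(W + 2) = (1 + W)/(2 + W))
(K(5) + 4)*v - 5*(-5)*34 = ((1 + 5)/(2 + 5) + 4)*(-2) - 5*(-5)*34 = (6/7 + 4)*(-2) + 25*34 = ((⅐)*6 + 4)*(-2) + 850 = (6/7 + 4)*(-2) + 850 = (34/7)*(-2) + 850 = -68/7 + 850 = 5882/7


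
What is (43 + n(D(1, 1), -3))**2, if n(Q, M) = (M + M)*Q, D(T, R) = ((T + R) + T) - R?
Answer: 961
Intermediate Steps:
D(T, R) = 2*T (D(T, R) = ((R + T) + T) - R = (R + 2*T) - R = 2*T)
n(Q, M) = 2*M*Q (n(Q, M) = (2*M)*Q = 2*M*Q)
(43 + n(D(1, 1), -3))**2 = (43 + 2*(-3)*(2*1))**2 = (43 + 2*(-3)*2)**2 = (43 - 12)**2 = 31**2 = 961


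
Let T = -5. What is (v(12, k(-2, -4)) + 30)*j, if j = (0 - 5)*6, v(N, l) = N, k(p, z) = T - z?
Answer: -1260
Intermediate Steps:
k(p, z) = -5 - z
j = -30 (j = -5*6 = -30)
(v(12, k(-2, -4)) + 30)*j = (12 + 30)*(-30) = 42*(-30) = -1260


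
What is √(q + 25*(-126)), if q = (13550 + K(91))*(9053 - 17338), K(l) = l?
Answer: I*√113018835 ≈ 10631.0*I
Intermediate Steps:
q = -113015685 (q = (13550 + 91)*(9053 - 17338) = 13641*(-8285) = -113015685)
√(q + 25*(-126)) = √(-113015685 + 25*(-126)) = √(-113015685 - 3150) = √(-113018835) = I*√113018835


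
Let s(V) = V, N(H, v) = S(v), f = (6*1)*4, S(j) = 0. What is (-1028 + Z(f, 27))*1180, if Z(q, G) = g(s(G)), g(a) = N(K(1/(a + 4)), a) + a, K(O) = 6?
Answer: -1181180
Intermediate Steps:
f = 24 (f = 6*4 = 24)
N(H, v) = 0
g(a) = a (g(a) = 0 + a = a)
Z(q, G) = G
(-1028 + Z(f, 27))*1180 = (-1028 + 27)*1180 = -1001*1180 = -1181180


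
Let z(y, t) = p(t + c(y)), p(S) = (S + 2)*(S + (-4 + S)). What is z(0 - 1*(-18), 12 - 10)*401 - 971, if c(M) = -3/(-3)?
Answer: 3039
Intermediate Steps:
c(M) = 1 (c(M) = -3*(-⅓) = 1)
p(S) = (-4 + 2*S)*(2 + S) (p(S) = (2 + S)*(-4 + 2*S) = (-4 + 2*S)*(2 + S))
z(y, t) = -8 + 2*(1 + t)² (z(y, t) = -8 + 2*(t + 1)² = -8 + 2*(1 + t)²)
z(0 - 1*(-18), 12 - 10)*401 - 971 = (-8 + 2*(1 + (12 - 10))²)*401 - 971 = (-8 + 2*(1 + 2)²)*401 - 971 = (-8 + 2*3²)*401 - 971 = (-8 + 2*9)*401 - 971 = (-8 + 18)*401 - 971 = 10*401 - 971 = 4010 - 971 = 3039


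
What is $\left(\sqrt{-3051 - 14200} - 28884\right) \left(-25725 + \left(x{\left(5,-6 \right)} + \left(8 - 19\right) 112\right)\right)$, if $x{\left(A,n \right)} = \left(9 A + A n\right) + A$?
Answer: $778048308 - 26937 i \sqrt{17251} \approx 7.7805 \cdot 10^{8} - 3.538 \cdot 10^{6} i$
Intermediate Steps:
$x{\left(A,n \right)} = 10 A + A n$
$\left(\sqrt{-3051 - 14200} - 28884\right) \left(-25725 + \left(x{\left(5,-6 \right)} + \left(8 - 19\right) 112\right)\right) = \left(\sqrt{-3051 - 14200} - 28884\right) \left(-25725 + \left(5 \left(10 - 6\right) + \left(8 - 19\right) 112\right)\right) = \left(\sqrt{-17251} - 28884\right) \left(-25725 + \left(5 \cdot 4 - 1232\right)\right) = \left(i \sqrt{17251} - 28884\right) \left(-25725 + \left(20 - 1232\right)\right) = \left(-28884 + i \sqrt{17251}\right) \left(-25725 - 1212\right) = \left(-28884 + i \sqrt{17251}\right) \left(-26937\right) = 778048308 - 26937 i \sqrt{17251}$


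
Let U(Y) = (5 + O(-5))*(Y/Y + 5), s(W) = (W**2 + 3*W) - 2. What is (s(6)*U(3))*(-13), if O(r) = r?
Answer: 0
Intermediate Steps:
s(W) = -2 + W**2 + 3*W
U(Y) = 0 (U(Y) = (5 - 5)*(Y/Y + 5) = 0*(1 + 5) = 0*6 = 0)
(s(6)*U(3))*(-13) = ((-2 + 6**2 + 3*6)*0)*(-13) = ((-2 + 36 + 18)*0)*(-13) = (52*0)*(-13) = 0*(-13) = 0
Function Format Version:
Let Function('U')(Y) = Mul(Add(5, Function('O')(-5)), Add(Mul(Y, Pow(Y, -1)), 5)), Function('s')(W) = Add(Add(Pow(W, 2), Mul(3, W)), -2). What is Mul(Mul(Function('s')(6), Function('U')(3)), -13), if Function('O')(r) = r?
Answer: 0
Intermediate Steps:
Function('s')(W) = Add(-2, Pow(W, 2), Mul(3, W))
Function('U')(Y) = 0 (Function('U')(Y) = Mul(Add(5, -5), Add(Mul(Y, Pow(Y, -1)), 5)) = Mul(0, Add(1, 5)) = Mul(0, 6) = 0)
Mul(Mul(Function('s')(6), Function('U')(3)), -13) = Mul(Mul(Add(-2, Pow(6, 2), Mul(3, 6)), 0), -13) = Mul(Mul(Add(-2, 36, 18), 0), -13) = Mul(Mul(52, 0), -13) = Mul(0, -13) = 0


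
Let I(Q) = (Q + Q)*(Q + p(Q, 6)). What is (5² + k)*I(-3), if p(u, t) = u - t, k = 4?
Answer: 2088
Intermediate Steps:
I(Q) = 2*Q*(-6 + 2*Q) (I(Q) = (Q + Q)*(Q + (Q - 1*6)) = (2*Q)*(Q + (Q - 6)) = (2*Q)*(Q + (-6 + Q)) = (2*Q)*(-6 + 2*Q) = 2*Q*(-6 + 2*Q))
(5² + k)*I(-3) = (5² + 4)*(4*(-3)*(-3 - 3)) = (25 + 4)*(4*(-3)*(-6)) = 29*72 = 2088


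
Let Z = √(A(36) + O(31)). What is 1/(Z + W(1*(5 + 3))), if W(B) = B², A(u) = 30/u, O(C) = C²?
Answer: 384/18805 - √34626/18805 ≈ 0.010525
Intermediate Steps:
Z = √34626/6 (Z = √(30/36 + 31²) = √(30*(1/36) + 961) = √(⅚ + 961) = √(5771/6) = √34626/6 ≈ 31.013)
1/(Z + W(1*(5 + 3))) = 1/(√34626/6 + (1*(5 + 3))²) = 1/(√34626/6 + (1*8)²) = 1/(√34626/6 + 8²) = 1/(√34626/6 + 64) = 1/(64 + √34626/6)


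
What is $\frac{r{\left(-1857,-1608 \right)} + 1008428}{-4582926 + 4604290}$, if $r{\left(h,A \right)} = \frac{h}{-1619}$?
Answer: $\frac{1632646789}{34588316} \approx 47.202$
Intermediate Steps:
$r{\left(h,A \right)} = - \frac{h}{1619}$ ($r{\left(h,A \right)} = h \left(- \frac{1}{1619}\right) = - \frac{h}{1619}$)
$\frac{r{\left(-1857,-1608 \right)} + 1008428}{-4582926 + 4604290} = \frac{\left(- \frac{1}{1619}\right) \left(-1857\right) + 1008428}{-4582926 + 4604290} = \frac{\frac{1857}{1619} + 1008428}{21364} = \frac{1632646789}{1619} \cdot \frac{1}{21364} = \frac{1632646789}{34588316}$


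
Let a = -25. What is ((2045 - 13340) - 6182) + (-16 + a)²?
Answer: -15796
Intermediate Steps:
((2045 - 13340) - 6182) + (-16 + a)² = ((2045 - 13340) - 6182) + (-16 - 25)² = (-11295 - 6182) + (-41)² = -17477 + 1681 = -15796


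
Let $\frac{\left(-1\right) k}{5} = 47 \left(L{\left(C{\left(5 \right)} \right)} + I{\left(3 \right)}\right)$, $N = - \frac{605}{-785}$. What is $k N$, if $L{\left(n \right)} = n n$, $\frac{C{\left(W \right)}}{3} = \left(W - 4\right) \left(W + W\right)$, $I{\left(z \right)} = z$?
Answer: $- \frac{25676805}{157} \approx -1.6355 \cdot 10^{5}$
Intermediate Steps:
$C{\left(W \right)} = 6 W \left(-4 + W\right)$ ($C{\left(W \right)} = 3 \left(W - 4\right) \left(W + W\right) = 3 \left(-4 + W\right) 2 W = 3 \cdot 2 W \left(-4 + W\right) = 6 W \left(-4 + W\right)$)
$L{\left(n \right)} = n^{2}$
$N = \frac{121}{157}$ ($N = \left(-605\right) \left(- \frac{1}{785}\right) = \frac{121}{157} \approx 0.7707$)
$k = -212205$ ($k = - 5 \cdot 47 \left(\left(6 \cdot 5 \left(-4 + 5\right)\right)^{2} + 3\right) = - 5 \cdot 47 \left(\left(6 \cdot 5 \cdot 1\right)^{2} + 3\right) = - 5 \cdot 47 \left(30^{2} + 3\right) = - 5 \cdot 47 \left(900 + 3\right) = - 5 \cdot 47 \cdot 903 = \left(-5\right) 42441 = -212205$)
$k N = \left(-212205\right) \frac{121}{157} = - \frac{25676805}{157}$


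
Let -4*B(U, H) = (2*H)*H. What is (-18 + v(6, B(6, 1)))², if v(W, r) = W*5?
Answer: 144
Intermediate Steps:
B(U, H) = -H²/2 (B(U, H) = -2*H*H/4 = -H²/2)
v(W, r) = 5*W
(-18 + v(6, B(6, 1)))² = (-18 + 5*6)² = (-18 + 30)² = 12² = 144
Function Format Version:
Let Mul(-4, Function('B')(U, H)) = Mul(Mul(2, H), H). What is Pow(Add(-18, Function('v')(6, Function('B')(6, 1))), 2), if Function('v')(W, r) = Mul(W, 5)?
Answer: 144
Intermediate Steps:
Function('B')(U, H) = Mul(Rational(-1, 2), Pow(H, 2)) (Function('B')(U, H) = Mul(Rational(-1, 4), Mul(Mul(2, H), H)) = Mul(Rational(-1, 4), Mul(2, Pow(H, 2))) = Mul(Rational(-1, 2), Pow(H, 2)))
Function('v')(W, r) = Mul(5, W)
Pow(Add(-18, Function('v')(6, Function('B')(6, 1))), 2) = Pow(Add(-18, Mul(5, 6)), 2) = Pow(Add(-18, 30), 2) = Pow(12, 2) = 144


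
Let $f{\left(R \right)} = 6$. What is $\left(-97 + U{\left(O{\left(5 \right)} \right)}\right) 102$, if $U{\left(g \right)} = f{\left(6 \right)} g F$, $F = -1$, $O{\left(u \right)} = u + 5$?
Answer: $-16014$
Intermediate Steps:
$O{\left(u \right)} = 5 + u$
$U{\left(g \right)} = - 6 g$ ($U{\left(g \right)} = 6 g \left(-1\right) = - 6 g$)
$\left(-97 + U{\left(O{\left(5 \right)} \right)}\right) 102 = \left(-97 - 6 \left(5 + 5\right)\right) 102 = \left(-97 - 60\right) 102 = \left(-157\right) 102 = -16014$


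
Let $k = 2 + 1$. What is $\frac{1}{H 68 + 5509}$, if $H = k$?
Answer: $\frac{1}{5713} \approx 0.00017504$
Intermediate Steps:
$k = 3$
$H = 3$
$\frac{1}{H 68 + 5509} = \frac{1}{3 \cdot 68 + 5509} = \frac{1}{204 + 5509} = \frac{1}{5713}$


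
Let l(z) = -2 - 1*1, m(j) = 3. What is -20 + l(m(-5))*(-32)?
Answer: 76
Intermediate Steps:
l(z) = -3 (l(z) = -2 - 1 = -3)
-20 + l(m(-5))*(-32) = -20 - 3*(-32) = -20 + 96 = 76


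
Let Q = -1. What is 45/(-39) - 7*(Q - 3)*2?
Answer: 713/13 ≈ 54.846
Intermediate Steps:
45/(-39) - 7*(Q - 3)*2 = 45/(-39) - 7*(-1 - 3)*2 = 45*(-1/39) - (-28)*2 = -15/13 - 7*(-8) = -15/13 + 56 = 713/13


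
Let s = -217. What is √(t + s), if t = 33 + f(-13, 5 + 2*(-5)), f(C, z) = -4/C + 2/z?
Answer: I*√777790/65 ≈ 13.568*I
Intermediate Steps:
t = 2139/65 (t = 33 + (-4/(-13) + 2/(5 + 2*(-5))) = 33 + (-4*(-1/13) + 2/(5 - 10)) = 33 + (4/13 + 2/(-5)) = 33 + (4/13 + 2*(-⅕)) = 33 + (4/13 - ⅖) = 33 - 6/65 = 2139/65 ≈ 32.908)
√(t + s) = √(2139/65 - 217) = √(-11966/65) = I*√777790/65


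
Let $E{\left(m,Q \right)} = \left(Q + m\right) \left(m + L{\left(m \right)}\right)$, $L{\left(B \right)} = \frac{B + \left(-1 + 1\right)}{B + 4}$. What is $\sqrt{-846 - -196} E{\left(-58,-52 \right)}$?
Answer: $\frac{845350 i \sqrt{26}}{27} \approx 1.5965 \cdot 10^{5} i$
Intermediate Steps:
$L{\left(B \right)} = \frac{B}{4 + B}$ ($L{\left(B \right)} = \frac{B + 0}{4 + B} = \frac{B}{4 + B}$)
$E{\left(m,Q \right)} = \left(Q + m\right) \left(m + \frac{m}{4 + m}\right)$
$\sqrt{-846 - -196} E{\left(-58,-52 \right)} = \sqrt{-846 - -196} \left(- \frac{58 \left(-52 - 58 + \left(4 - 58\right) \left(-52 - 58\right)\right)}{4 - 58}\right) = \sqrt{-846 + 196} \left(- \frac{58 \left(-52 - 58 - -5940\right)}{-54}\right) = \sqrt{-650} \left(\left(-58\right) \left(- \frac{1}{54}\right) \left(-52 - 58 + 5940\right)\right) = 5 i \sqrt{26} \left(\left(-58\right) \left(- \frac{1}{54}\right) 5830\right) = 5 i \sqrt{26} \cdot \frac{169070}{27} = \frac{845350 i \sqrt{26}}{27}$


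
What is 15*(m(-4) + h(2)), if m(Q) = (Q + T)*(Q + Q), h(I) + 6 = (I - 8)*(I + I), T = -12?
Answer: 1470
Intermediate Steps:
h(I) = -6 + 2*I*(-8 + I) (h(I) = -6 + (I - 8)*(I + I) = -6 + (-8 + I)*(2*I) = -6 + 2*I*(-8 + I))
m(Q) = 2*Q*(-12 + Q) (m(Q) = (Q - 12)*(Q + Q) = (-12 + Q)*(2*Q) = 2*Q*(-12 + Q))
15*(m(-4) + h(2)) = 15*(2*(-4)*(-12 - 4) + (-6 - 16*2 + 2*2²)) = 15*(2*(-4)*(-16) + (-6 - 32 + 2*4)) = 15*(128 + (-6 - 32 + 8)) = 15*(128 - 30) = 15*98 = 1470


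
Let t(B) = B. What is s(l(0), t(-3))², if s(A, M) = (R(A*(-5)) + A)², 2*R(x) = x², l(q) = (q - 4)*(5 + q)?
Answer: 615059840160000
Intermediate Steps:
l(q) = (-4 + q)*(5 + q)
R(x) = x²/2
s(A, M) = (A + 25*A²/2)² (s(A, M) = ((A*(-5))²/2 + A)² = ((-5*A)²/2 + A)² = ((25*A²)/2 + A)² = (25*A²/2 + A)² = (A + 25*A²/2)²)
s(l(0), t(-3))² = ((-20 + 0 + 0²)²*(2 + 25*(-20 + 0 + 0²))²/4)² = ((-20 + 0 + 0)²*(2 + 25*(-20 + 0 + 0))²/4)² = ((¼)*(-20)²*(2 + 25*(-20))²)² = ((¼)*400*(2 - 500)²)² = ((¼)*400*(-498)²)² = ((¼)*400*248004)² = 24800400² = 615059840160000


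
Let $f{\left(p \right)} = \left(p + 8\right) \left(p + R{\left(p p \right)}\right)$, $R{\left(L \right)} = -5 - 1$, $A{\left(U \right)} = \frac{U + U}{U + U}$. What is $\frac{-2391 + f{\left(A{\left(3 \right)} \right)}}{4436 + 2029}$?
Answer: $- \frac{812}{2155} \approx -0.3768$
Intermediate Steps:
$A{\left(U \right)} = 1$ ($A{\left(U \right)} = \frac{2 U}{2 U} = 2 U \frac{1}{2 U} = 1$)
$R{\left(L \right)} = -6$
$f{\left(p \right)} = \left(-6 + p\right) \left(8 + p\right)$ ($f{\left(p \right)} = \left(p + 8\right) \left(p - 6\right) = \left(8 + p\right) \left(-6 + p\right) = \left(-6 + p\right) \left(8 + p\right)$)
$\frac{-2391 + f{\left(A{\left(3 \right)} \right)}}{4436 + 2029} = \frac{-2391 + \left(-48 + 1^{2} + 2 \cdot 1\right)}{4436 + 2029} = \frac{-2391 + \left(-48 + 1 + 2\right)}{6465} = \left(-2391 - 45\right) \frac{1}{6465} = \left(-2436\right) \frac{1}{6465} = - \frac{812}{2155}$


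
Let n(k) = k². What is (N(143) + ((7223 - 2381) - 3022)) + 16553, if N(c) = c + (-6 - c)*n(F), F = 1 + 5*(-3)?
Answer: -10688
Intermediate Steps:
F = -14 (F = 1 - 15 = -14)
N(c) = -1176 - 195*c (N(c) = c + (-6 - c)*(-14)² = c + (-6 - c)*196 = c + (-1176 - 196*c) = -1176 - 195*c)
(N(143) + ((7223 - 2381) - 3022)) + 16553 = ((-1176 - 195*143) + ((7223 - 2381) - 3022)) + 16553 = ((-1176 - 27885) + (4842 - 3022)) + 16553 = (-29061 + 1820) + 16553 = -27241 + 16553 = -10688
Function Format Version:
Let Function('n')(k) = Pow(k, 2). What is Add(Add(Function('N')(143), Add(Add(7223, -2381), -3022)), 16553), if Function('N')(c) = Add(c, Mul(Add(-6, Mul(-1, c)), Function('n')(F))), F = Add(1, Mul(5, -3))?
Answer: -10688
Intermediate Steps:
F = -14 (F = Add(1, -15) = -14)
Function('N')(c) = Add(-1176, Mul(-195, c)) (Function('N')(c) = Add(c, Mul(Add(-6, Mul(-1, c)), Pow(-14, 2))) = Add(c, Mul(Add(-6, Mul(-1, c)), 196)) = Add(c, Add(-1176, Mul(-196, c))) = Add(-1176, Mul(-195, c)))
Add(Add(Function('N')(143), Add(Add(7223, -2381), -3022)), 16553) = Add(Add(Add(-1176, Mul(-195, 143)), Add(Add(7223, -2381), -3022)), 16553) = Add(Add(Add(-1176, -27885), Add(4842, -3022)), 16553) = Add(Add(-29061, 1820), 16553) = Add(-27241, 16553) = -10688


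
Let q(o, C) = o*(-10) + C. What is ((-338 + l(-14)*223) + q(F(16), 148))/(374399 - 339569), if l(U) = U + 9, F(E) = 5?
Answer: -271/6966 ≈ -0.038903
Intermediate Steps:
l(U) = 9 + U
q(o, C) = C - 10*o (q(o, C) = -10*o + C = C - 10*o)
((-338 + l(-14)*223) + q(F(16), 148))/(374399 - 339569) = ((-338 + (9 - 14)*223) + (148 - 10*5))/(374399 - 339569) = ((-338 - 5*223) + (148 - 50))/34830 = ((-338 - 1115) + 98)*(1/34830) = (-1453 + 98)*(1/34830) = -1355*1/34830 = -271/6966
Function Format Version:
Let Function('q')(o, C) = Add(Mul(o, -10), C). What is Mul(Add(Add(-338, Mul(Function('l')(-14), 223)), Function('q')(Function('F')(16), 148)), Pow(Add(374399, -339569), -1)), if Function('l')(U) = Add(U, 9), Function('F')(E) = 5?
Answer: Rational(-271, 6966) ≈ -0.038903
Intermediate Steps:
Function('l')(U) = Add(9, U)
Function('q')(o, C) = Add(C, Mul(-10, o)) (Function('q')(o, C) = Add(Mul(-10, o), C) = Add(C, Mul(-10, o)))
Mul(Add(Add(-338, Mul(Function('l')(-14), 223)), Function('q')(Function('F')(16), 148)), Pow(Add(374399, -339569), -1)) = Mul(Add(Add(-338, Mul(Add(9, -14), 223)), Add(148, Mul(-10, 5))), Pow(Add(374399, -339569), -1)) = Mul(Add(Add(-338, Mul(-5, 223)), Add(148, -50)), Pow(34830, -1)) = Mul(Add(Add(-338, -1115), 98), Rational(1, 34830)) = Mul(Add(-1453, 98), Rational(1, 34830)) = Mul(-1355, Rational(1, 34830)) = Rational(-271, 6966)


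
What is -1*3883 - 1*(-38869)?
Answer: 34986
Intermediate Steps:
-1*3883 - 1*(-38869) = -3883 + 38869 = 34986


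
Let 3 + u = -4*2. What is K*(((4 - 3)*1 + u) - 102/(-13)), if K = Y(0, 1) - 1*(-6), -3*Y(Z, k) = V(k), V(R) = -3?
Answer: -196/13 ≈ -15.077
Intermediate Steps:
u = -11 (u = -3 - 4*2 = -3 - 8 = -11)
Y(Z, k) = 1 (Y(Z, k) = -⅓*(-3) = 1)
K = 7 (K = 1 - 1*(-6) = 1 + 6 = 7)
K*(((4 - 3)*1 + u) - 102/(-13)) = 7*(((4 - 3)*1 - 11) - 102/(-13)) = 7*((1*1 - 11) - 102*(-1/13)) = 7*((1 - 11) + 102/13) = 7*(-10 + 102/13) = 7*(-28/13) = -196/13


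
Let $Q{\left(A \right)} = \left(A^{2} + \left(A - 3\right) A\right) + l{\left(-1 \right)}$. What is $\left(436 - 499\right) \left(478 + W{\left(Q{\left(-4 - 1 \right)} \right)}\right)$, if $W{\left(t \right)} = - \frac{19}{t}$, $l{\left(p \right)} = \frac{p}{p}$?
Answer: $- \frac{662109}{22} \approx -30096.0$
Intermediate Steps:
$l{\left(p \right)} = 1$
$Q{\left(A \right)} = 1 + A^{2} + A \left(-3 + A\right)$ ($Q{\left(A \right)} = \left(A^{2} + \left(A - 3\right) A\right) + 1 = \left(A^{2} + \left(-3 + A\right) A\right) + 1 = \left(A^{2} + A \left(-3 + A\right)\right) + 1 = 1 + A^{2} + A \left(-3 + A\right)$)
$\left(436 - 499\right) \left(478 + W{\left(Q{\left(-4 - 1 \right)} \right)}\right) = \left(436 - 499\right) \left(478 - \frac{19}{1 - 3 \left(-4 - 1\right) + 2 \left(-4 - 1\right)^{2}}\right) = - 63 \left(478 - \frac{19}{1 - 3 \left(-4 - 1\right) + 2 \left(-4 - 1\right)^{2}}\right) = - 63 \left(478 - \frac{19}{1 - -15 + 2 \left(-5\right)^{2}}\right) = - 63 \left(478 - \frac{19}{1 + 15 + 2 \cdot 25}\right) = - 63 \left(478 - \frac{19}{1 + 15 + 50}\right) = - 63 \left(478 - \frac{19}{66}\right) = \left(-63\right) \frac{31529}{66} = - \frac{662109}{22}$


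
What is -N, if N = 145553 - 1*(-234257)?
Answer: -379810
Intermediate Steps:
N = 379810 (N = 145553 + 234257 = 379810)
-N = -1*379810 = -379810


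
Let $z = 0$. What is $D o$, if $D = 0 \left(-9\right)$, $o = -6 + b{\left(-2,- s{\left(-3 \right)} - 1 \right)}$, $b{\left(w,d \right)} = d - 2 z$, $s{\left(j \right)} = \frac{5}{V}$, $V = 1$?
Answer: $0$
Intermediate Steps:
$s{\left(j \right)} = 5$ ($s{\left(j \right)} = \frac{5}{1} = 5 \cdot 1 = 5$)
$b{\left(w,d \right)} = d$ ($b{\left(w,d \right)} = d - 0 = d + 0 = d$)
$o = -12$ ($o = -6 - 6 = -12$)
$D = 0$
$D o = 0 \left(-12\right) = 0$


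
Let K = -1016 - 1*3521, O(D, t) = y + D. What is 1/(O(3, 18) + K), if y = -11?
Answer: -1/4545 ≈ -0.00022002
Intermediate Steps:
O(D, t) = -11 + D
K = -4537 (K = -1016 - 3521 = -4537)
1/(O(3, 18) + K) = 1/((-11 + 3) - 4537) = 1/(-8 - 4537) = 1/(-4545) = -1/4545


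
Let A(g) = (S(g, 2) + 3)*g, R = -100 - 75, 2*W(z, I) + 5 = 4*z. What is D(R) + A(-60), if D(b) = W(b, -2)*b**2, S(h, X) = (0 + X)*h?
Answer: -21576585/2 ≈ -1.0788e+7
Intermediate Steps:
W(z, I) = -5/2 + 2*z (W(z, I) = -5/2 + (4*z)/2 = -5/2 + 2*z)
S(h, X) = X*h
R = -175
D(b) = b**2*(-5/2 + 2*b) (D(b) = (-5/2 + 2*b)*b**2 = b**2*(-5/2 + 2*b))
A(g) = g*(3 + 2*g) (A(g) = (2*g + 3)*g = (3 + 2*g)*g = g*(3 + 2*g))
D(R) + A(-60) = (1/2)*(-175)**2*(-5 + 4*(-175)) - 60*(3 + 2*(-60)) = (1/2)*30625*(-5 - 700) - 60*(3 - 120) = (1/2)*30625*(-705) - 60*(-117) = -21590625/2 + 7020 = -21576585/2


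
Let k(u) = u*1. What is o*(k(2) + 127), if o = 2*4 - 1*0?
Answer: 1032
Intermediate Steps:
k(u) = u
o = 8 (o = 8 + 0 = 8)
o*(k(2) + 127) = 8*(2 + 127) = 8*129 = 1032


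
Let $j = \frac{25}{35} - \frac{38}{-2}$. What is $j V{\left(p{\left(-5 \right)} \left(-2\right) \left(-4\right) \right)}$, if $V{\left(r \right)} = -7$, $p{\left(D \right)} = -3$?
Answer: $-138$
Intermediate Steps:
$j = \frac{138}{7}$ ($j = 25 \cdot \frac{1}{35} - -19 = \frac{5}{7} + 19 = \frac{138}{7} \approx 19.714$)
$j V{\left(p{\left(-5 \right)} \left(-2\right) \left(-4\right) \right)} = \frac{138}{7} \left(-7\right) = -138$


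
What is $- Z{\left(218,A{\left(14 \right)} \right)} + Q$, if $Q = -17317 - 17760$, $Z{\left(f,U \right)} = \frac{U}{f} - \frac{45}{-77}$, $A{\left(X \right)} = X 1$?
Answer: $- \frac{294406705}{8393} \approx -35078.0$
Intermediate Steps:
$A{\left(X \right)} = X$
$Z{\left(f,U \right)} = \frac{45}{77} + \frac{U}{f}$ ($Z{\left(f,U \right)} = \frac{U}{f} - - \frac{45}{77} = \frac{U}{f} + \frac{45}{77} = \frac{45}{77} + \frac{U}{f}$)
$Q = -35077$
$- Z{\left(218,A{\left(14 \right)} \right)} + Q = - (\frac{45}{77} + \frac{14}{218}) - 35077 = - (\frac{45}{77} + 14 \cdot \frac{1}{218}) - 35077 = - (\frac{45}{77} + \frac{7}{109}) - 35077 = \left(-1\right) \frac{5444}{8393} - 35077 = - \frac{5444}{8393} - 35077 = - \frac{294406705}{8393}$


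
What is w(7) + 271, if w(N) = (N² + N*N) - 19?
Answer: 350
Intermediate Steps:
w(N) = -19 + 2*N² (w(N) = (N² + N²) - 19 = 2*N² - 19 = -19 + 2*N²)
w(7) + 271 = (-19 + 2*7²) + 271 = (-19 + 2*49) + 271 = (-19 + 98) + 271 = 79 + 271 = 350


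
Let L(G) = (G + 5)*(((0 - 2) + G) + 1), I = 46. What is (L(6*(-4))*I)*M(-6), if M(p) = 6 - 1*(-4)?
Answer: 218500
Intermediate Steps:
M(p) = 10 (M(p) = 6 + 4 = 10)
L(G) = (-1 + G)*(5 + G) (L(G) = (5 + G)*((-2 + G) + 1) = (5 + G)*(-1 + G) = (-1 + G)*(5 + G))
(L(6*(-4))*I)*M(-6) = ((-5 + (6*(-4))² + 4*(6*(-4)))*46)*10 = ((-5 + (-24)² + 4*(-24))*46)*10 = ((-5 + 576 - 96)*46)*10 = (475*46)*10 = 21850*10 = 218500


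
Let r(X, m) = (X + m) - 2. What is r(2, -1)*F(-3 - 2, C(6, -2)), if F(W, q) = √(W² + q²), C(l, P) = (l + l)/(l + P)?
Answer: -√34 ≈ -5.8309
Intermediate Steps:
C(l, P) = 2*l/(P + l) (C(l, P) = (2*l)/(P + l) = 2*l/(P + l))
r(X, m) = -2 + X + m
r(2, -1)*F(-3 - 2, C(6, -2)) = (-2 + 2 - 1)*√((-3 - 2)² + (2*6/(-2 + 6))²) = -√((-5)² + (2*6/4)²) = -√(25 + (2*6*(¼))²) = -√(25 + 3²) = -√(25 + 9) = -√34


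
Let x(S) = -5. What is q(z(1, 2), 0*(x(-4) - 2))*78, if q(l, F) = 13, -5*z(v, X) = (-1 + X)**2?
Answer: 1014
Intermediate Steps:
z(v, X) = -(-1 + X)**2/5
q(z(1, 2), 0*(x(-4) - 2))*78 = 13*78 = 1014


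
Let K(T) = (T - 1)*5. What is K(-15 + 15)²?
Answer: 25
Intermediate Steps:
K(T) = -5 + 5*T (K(T) = (-1 + T)*5 = -5 + 5*T)
K(-15 + 15)² = (-5 + 5*(-15 + 15))² = (-5 + 5*0)² = (-5 + 0)² = (-5)² = 25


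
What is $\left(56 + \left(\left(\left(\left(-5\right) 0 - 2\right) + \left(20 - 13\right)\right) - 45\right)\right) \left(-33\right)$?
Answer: $-528$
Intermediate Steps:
$\left(56 + \left(\left(\left(\left(-5\right) 0 - 2\right) + \left(20 - 13\right)\right) - 45\right)\right) \left(-33\right) = \left(56 + \left(\left(\left(0 - 2\right) + \left(20 - 13\right)\right) - 45\right)\right) \left(-33\right) = \left(56 + \left(\left(-2 + 7\right) - 45\right)\right) \left(-33\right) = \left(56 + \left(5 - 45\right)\right) \left(-33\right) = \left(56 - 40\right) \left(-33\right) = 16 \left(-33\right) = -528$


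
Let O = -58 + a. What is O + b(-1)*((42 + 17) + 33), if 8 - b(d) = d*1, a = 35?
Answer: 805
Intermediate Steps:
O = -23 (O = -58 + 35 = -23)
b(d) = 8 - d
O + b(-1)*((42 + 17) + 33) = -23 + (8 - 1*(-1))*((42 + 17) + 33) = -23 + (8 + 1)*(59 + 33) = -23 + 9*92 = -23 + 828 = 805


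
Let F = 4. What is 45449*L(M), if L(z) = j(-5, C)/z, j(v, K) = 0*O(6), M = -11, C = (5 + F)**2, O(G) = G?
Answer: 0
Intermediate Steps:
C = 81 (C = (5 + 4)**2 = 9**2 = 81)
j(v, K) = 0 (j(v, K) = 0*6 = 0)
L(z) = 0 (L(z) = 0/z = 0)
45449*L(M) = 45449*0 = 0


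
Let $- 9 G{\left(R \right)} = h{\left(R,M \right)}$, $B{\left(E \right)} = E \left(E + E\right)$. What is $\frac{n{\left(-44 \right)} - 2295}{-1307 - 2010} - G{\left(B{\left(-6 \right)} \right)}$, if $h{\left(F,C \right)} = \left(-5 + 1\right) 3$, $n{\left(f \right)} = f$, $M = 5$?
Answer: $- \frac{6251}{9951} \approx -0.62818$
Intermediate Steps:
$B{\left(E \right)} = 2 E^{2}$ ($B{\left(E \right)} = E 2 E = 2 E^{2}$)
$h{\left(F,C \right)} = -12$ ($h{\left(F,C \right)} = \left(-4\right) 3 = -12$)
$G{\left(R \right)} = \frac{4}{3}$ ($G{\left(R \right)} = \left(- \frac{1}{9}\right) \left(-12\right) = \frac{4}{3}$)
$\frac{n{\left(-44 \right)} - 2295}{-1307 - 2010} - G{\left(B{\left(-6 \right)} \right)} = \frac{-44 - 2295}{-1307 - 2010} - \frac{4}{3} = - \frac{2339}{-3317} - \frac{4}{3} = \left(-2339\right) \left(- \frac{1}{3317}\right) - \frac{4}{3} = \frac{2339}{3317} - \frac{4}{3} = - \frac{6251}{9951}$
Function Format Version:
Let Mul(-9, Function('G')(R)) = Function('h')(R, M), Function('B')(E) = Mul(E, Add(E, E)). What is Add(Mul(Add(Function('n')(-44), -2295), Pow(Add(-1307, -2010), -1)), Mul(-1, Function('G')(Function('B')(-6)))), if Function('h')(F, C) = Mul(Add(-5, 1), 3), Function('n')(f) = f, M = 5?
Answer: Rational(-6251, 9951) ≈ -0.62818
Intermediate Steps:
Function('B')(E) = Mul(2, Pow(E, 2)) (Function('B')(E) = Mul(E, Mul(2, E)) = Mul(2, Pow(E, 2)))
Function('h')(F, C) = -12 (Function('h')(F, C) = Mul(-4, 3) = -12)
Function('G')(R) = Rational(4, 3) (Function('G')(R) = Mul(Rational(-1, 9), -12) = Rational(4, 3))
Add(Mul(Add(Function('n')(-44), -2295), Pow(Add(-1307, -2010), -1)), Mul(-1, Function('G')(Function('B')(-6)))) = Add(Mul(Add(-44, -2295), Pow(Add(-1307, -2010), -1)), Mul(-1, Rational(4, 3))) = Add(Mul(-2339, Pow(-3317, -1)), Rational(-4, 3)) = Add(Mul(-2339, Rational(-1, 3317)), Rational(-4, 3)) = Add(Rational(2339, 3317), Rational(-4, 3)) = Rational(-6251, 9951)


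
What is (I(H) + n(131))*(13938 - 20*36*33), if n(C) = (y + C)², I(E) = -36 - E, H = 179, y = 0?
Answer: -166443612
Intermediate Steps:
n(C) = C² (n(C) = (0 + C)² = C²)
(I(H) + n(131))*(13938 - 20*36*33) = ((-36 - 1*179) + 131²)*(13938 - 20*36*33) = ((-36 - 179) + 17161)*(13938 - 720*33) = (-215 + 17161)*(13938 - 23760) = 16946*(-9822) = -166443612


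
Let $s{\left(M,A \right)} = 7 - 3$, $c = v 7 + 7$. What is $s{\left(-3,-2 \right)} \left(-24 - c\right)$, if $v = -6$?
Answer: $44$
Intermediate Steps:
$c = -35$ ($c = \left(-6\right) 7 + 7 = -42 + 7 = -35$)
$s{\left(M,A \right)} = 4$
$s{\left(-3,-2 \right)} \left(-24 - c\right) = 4 \left(-24 - -35\right) = 4 \left(-24 + 35\right) = 4 \cdot 11 = 44$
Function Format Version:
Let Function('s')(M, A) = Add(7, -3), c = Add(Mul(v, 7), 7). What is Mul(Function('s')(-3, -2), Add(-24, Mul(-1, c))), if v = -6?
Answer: 44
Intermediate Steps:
c = -35 (c = Add(Mul(-6, 7), 7) = Add(-42, 7) = -35)
Function('s')(M, A) = 4
Mul(Function('s')(-3, -2), Add(-24, Mul(-1, c))) = Mul(4, Add(-24, Mul(-1, -35))) = Mul(4, Add(-24, 35)) = Mul(4, 11) = 44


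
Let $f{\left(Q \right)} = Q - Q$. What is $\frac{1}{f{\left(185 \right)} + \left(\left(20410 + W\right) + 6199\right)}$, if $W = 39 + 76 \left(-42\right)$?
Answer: $\frac{1}{23456} \approx 4.2633 \cdot 10^{-5}$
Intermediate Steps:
$f{\left(Q \right)} = 0$
$W = -3153$ ($W = 39 - 3192 = -3153$)
$\frac{1}{f{\left(185 \right)} + \left(\left(20410 + W\right) + 6199\right)} = \frac{1}{0 + \left(\left(20410 - 3153\right) + 6199\right)} = \frac{1}{0 + \left(17257 + 6199\right)} = \frac{1}{0 + 23456} = \frac{1}{23456}$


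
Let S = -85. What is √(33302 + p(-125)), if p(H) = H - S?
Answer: √33262 ≈ 182.38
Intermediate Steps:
p(H) = 85 + H (p(H) = H - 1*(-85) = H + 85 = 85 + H)
√(33302 + p(-125)) = √(33302 + (85 - 125)) = √(33302 - 40) = √33262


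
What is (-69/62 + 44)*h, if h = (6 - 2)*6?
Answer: 31908/31 ≈ 1029.3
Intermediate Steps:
h = 24 (h = 4*6 = 24)
(-69/62 + 44)*h = (-69/62 + 44)*24 = (2659/62)*24 = 31908/31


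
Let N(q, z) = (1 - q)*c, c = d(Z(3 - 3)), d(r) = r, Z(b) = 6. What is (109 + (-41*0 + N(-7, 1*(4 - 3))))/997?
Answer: 157/997 ≈ 0.15747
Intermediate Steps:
c = 6
N(q, z) = 6 - 6*q (N(q, z) = (1 - q)*6 = 6 - 6*q)
(109 + (-41*0 + N(-7, 1*(4 - 3))))/997 = (109 + (-41*0 + (6 - 6*(-7))))/997 = (109 + (0 + (6 + 42)))*(1/997) = (109 + (0 + 48))*(1/997) = (109 + 48)*(1/997) = 157*(1/997) = 157/997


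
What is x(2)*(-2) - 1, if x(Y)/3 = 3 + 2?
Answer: -31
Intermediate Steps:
x(Y) = 15 (x(Y) = 3*(3 + 2) = 3*5 = 15)
x(2)*(-2) - 1 = 15*(-2) - 1 = -30 - 1 = -31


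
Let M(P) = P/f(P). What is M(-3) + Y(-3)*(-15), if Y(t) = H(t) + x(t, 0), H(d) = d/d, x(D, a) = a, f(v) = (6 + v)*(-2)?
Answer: -29/2 ≈ -14.500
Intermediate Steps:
f(v) = -12 - 2*v
M(P) = P/(-12 - 2*P)
H(d) = 1
Y(t) = 1 (Y(t) = 1 + 0 = 1)
M(-3) + Y(-3)*(-15) = -1*(-3)/(12 + 2*(-3)) + 1*(-15) = -1*(-3)/(12 - 6) - 15 = -1*(-3)/6 - 15 = -1*(-3)*⅙ - 15 = ½ - 15 = -29/2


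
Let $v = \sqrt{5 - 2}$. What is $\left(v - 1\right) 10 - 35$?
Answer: $-45 + 10 \sqrt{3} \approx -27.68$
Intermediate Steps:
$v = \sqrt{3} \approx 1.732$
$\left(v - 1\right) 10 - 35 = \left(\sqrt{3} - 1\right) 10 - 35 = \left(-1 + \sqrt{3}\right) 10 - 35 = \left(-10 + 10 \sqrt{3}\right) - 35 = -45 + 10 \sqrt{3}$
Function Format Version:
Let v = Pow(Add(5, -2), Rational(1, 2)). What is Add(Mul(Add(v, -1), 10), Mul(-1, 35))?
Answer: Add(-45, Mul(10, Pow(3, Rational(1, 2)))) ≈ -27.680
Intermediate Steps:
v = Pow(3, Rational(1, 2)) ≈ 1.7320
Add(Mul(Add(v, -1), 10), Mul(-1, 35)) = Add(Mul(Add(Pow(3, Rational(1, 2)), -1), 10), Mul(-1, 35)) = Add(Mul(Add(-1, Pow(3, Rational(1, 2))), 10), -35) = Add(Add(-10, Mul(10, Pow(3, Rational(1, 2)))), -35) = Add(-45, Mul(10, Pow(3, Rational(1, 2))))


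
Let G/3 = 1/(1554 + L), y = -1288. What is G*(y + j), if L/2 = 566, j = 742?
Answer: -819/1343 ≈ -0.60983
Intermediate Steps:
L = 1132 (L = 2*566 = 1132)
G = 3/2686 (G = 3/(1554 + 1132) = 3/2686 ≈ 0.0011169)
G*(y + j) = 3*(-1288 + 742)/2686 = (3/2686)*(-546) = -819/1343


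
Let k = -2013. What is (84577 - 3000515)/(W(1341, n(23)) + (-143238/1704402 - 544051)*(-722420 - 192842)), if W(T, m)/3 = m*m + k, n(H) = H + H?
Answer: -828321759846/141450959141460683 ≈ -5.8559e-6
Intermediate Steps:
n(H) = 2*H
W(T, m) = -6039 + 3*m² (W(T, m) = 3*(m*m - 2013) = 3*(m² - 2013) = 3*(-2013 + m²) = -6039 + 3*m²)
(84577 - 3000515)/(W(1341, n(23)) + (-143238/1704402 - 544051)*(-722420 - 192842)) = (84577 - 3000515)/((-6039 + 3*(2*23)²) + (-143238/1704402 - 544051)*(-722420 - 192842)) = -2915938/((-6039 + 3*46²) + (-143238*1/1704402 - 544051)*(-915262)) = -2915938/((-6039 + 3*2116) + (-23873/284067 - 544051)*(-915262)) = -2915938/((-6039 + 6348) - 154546959290/284067*(-915262)) = -2915938/(309 + 141450959053683980/284067) = -2915938/141450959141460683/284067 = -2915938*284067/141450959141460683 = -828321759846/141450959141460683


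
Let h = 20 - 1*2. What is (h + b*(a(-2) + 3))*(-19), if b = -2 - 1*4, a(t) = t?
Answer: -228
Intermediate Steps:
h = 18 (h = 20 - 2 = 18)
b = -6 (b = -2 - 4 = -6)
(h + b*(a(-2) + 3))*(-19) = (18 - 6*(-2 + 3))*(-19) = (18 - 6*1)*(-19) = (18 - 6)*(-19) = 12*(-19) = -228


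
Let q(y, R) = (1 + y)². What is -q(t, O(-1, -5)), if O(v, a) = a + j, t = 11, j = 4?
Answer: -144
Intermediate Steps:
O(v, a) = 4 + a (O(v, a) = a + 4 = 4 + a)
-q(t, O(-1, -5)) = -(1 + 11)² = -1*12² = -1*144 = -144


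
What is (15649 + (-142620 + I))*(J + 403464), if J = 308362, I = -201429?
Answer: -233763658400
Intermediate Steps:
(15649 + (-142620 + I))*(J + 403464) = (15649 + (-142620 - 201429))*(308362 + 403464) = (15649 - 344049)*711826 = -328400*711826 = -233763658400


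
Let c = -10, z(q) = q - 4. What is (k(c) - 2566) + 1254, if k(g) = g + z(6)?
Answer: -1320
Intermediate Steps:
z(q) = -4 + q
k(g) = 2 + g (k(g) = g + (-4 + 6) = g + 2 = 2 + g)
(k(c) - 2566) + 1254 = ((2 - 10) - 2566) + 1254 = (-8 - 2566) + 1254 = -2574 + 1254 = -1320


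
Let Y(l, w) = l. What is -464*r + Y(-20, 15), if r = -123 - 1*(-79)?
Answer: 20396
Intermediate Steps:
r = -44 (r = -123 + 79 = -44)
-464*r + Y(-20, 15) = -464*(-44) - 20 = 20416 - 20 = 20396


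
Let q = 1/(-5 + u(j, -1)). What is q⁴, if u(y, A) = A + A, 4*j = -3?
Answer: 1/2401 ≈ 0.00041649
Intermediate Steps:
j = -¾ (j = (¼)*(-3) = -¾ ≈ -0.75000)
u(y, A) = 2*A
q = -⅐ (q = 1/(-5 + 2*(-1)) = 1/(-5 - 2) = 1/(-7) = -⅐ ≈ -0.14286)
q⁴ = (-⅐)⁴ = 1/2401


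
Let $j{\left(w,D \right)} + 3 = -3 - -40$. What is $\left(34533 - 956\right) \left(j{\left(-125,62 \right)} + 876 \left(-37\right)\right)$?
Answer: $-1087156106$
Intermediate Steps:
$j{\left(w,D \right)} = 34$ ($j{\left(w,D \right)} = -3 - -37 = -3 + \left(-3 + 40\right) = -3 + 37 = 34$)
$\left(34533 - 956\right) \left(j{\left(-125,62 \right)} + 876 \left(-37\right)\right) = \left(34533 - 956\right) \left(34 + 876 \left(-37\right)\right) = 33577 \left(34 - 32412\right) = 33577 \left(-32378\right) = -1087156106$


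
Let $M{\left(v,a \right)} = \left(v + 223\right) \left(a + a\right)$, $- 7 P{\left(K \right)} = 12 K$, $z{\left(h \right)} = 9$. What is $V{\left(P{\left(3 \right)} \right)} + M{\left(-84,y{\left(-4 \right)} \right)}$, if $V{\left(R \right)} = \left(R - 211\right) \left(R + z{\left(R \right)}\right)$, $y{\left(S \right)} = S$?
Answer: $- \frac{95339}{49} \approx -1945.7$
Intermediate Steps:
$P{\left(K \right)} = - \frac{12 K}{7}$
$V{\left(R \right)} = \left(-211 + R\right) \left(9 + R\right)$ ($V{\left(R \right)} = \left(R - 211\right) \left(R + 9\right) = \left(-211 + R\right) \left(9 + R\right)$)
$M{\left(v,a \right)} = 2 a \left(223 + v\right)$ ($M{\left(v,a \right)} = \left(223 + v\right) 2 a = 2 a \left(223 + v\right)$)
$V{\left(P{\left(3 \right)} \right)} + M{\left(-84,y{\left(-4 \right)} \right)} = \left(-1899 + \left(\left(- \frac{12}{7}\right) 3\right)^{2} - 202 \left(\left(- \frac{12}{7}\right) 3\right)\right) + 2 \left(-4\right) \left(223 - 84\right) = \left(-1899 + \left(- \frac{36}{7}\right)^{2} - - \frac{7272}{7}\right) + 2 \left(-4\right) 139 = \left(-1899 + \frac{1296}{49} + \frac{7272}{7}\right) - 1112 = - \frac{40851}{49} - 1112 = - \frac{95339}{49}$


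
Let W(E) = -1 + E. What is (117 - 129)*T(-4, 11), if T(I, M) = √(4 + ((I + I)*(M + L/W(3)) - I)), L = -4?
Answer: -96*I ≈ -96.0*I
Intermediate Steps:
T(I, M) = √(4 - I + 2*I*(-2 + M)) (T(I, M) = √(4 + ((I + I)*(M - 4/(-1 + 3)) - I)) = √(4 + ((2*I)*(M - 4/2) - I)) = √(4 + ((2*I)*(M - 4*½) - I)) = √(4 + ((2*I)*(M - 2) - I)) = √(4 + ((2*I)*(-2 + M) - I)) = √(4 + (2*I*(-2 + M) - I)) = √(4 + (-I + 2*I*(-2 + M))) = √(4 - I + 2*I*(-2 + M)))
(117 - 129)*T(-4, 11) = (117 - 129)*√(4 - 5*(-4) + 2*(-4)*11) = -12*√(4 + 20 - 88) = -96*I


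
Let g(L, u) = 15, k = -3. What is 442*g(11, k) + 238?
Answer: 6868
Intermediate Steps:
442*g(11, k) + 238 = 442*15 + 238 = 6630 + 238 = 6868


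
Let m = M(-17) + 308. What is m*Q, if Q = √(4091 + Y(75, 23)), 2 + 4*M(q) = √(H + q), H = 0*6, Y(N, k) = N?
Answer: √4166*(1230 + I*√17)/4 ≈ 19847.0 + 66.531*I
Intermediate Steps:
H = 0
M(q) = -½ + √q/4 (M(q) = -½ + √(0 + q)/4 = -½ + √q/4)
m = 615/2 + I*√17/4 (m = (-½ + √(-17)/4) + 308 = (-½ + (I*√17)/4) + 308 = (-½ + I*√17/4) + 308 = 615/2 + I*√17/4 ≈ 307.5 + 1.0308*I)
Q = √4166 (Q = √(4091 + 75) = √4166 ≈ 64.545)
m*Q = (615/2 + I*√17/4)*√4166 = √4166*(615/2 + I*√17/4)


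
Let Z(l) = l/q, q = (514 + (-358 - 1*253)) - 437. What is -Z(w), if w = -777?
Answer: -259/178 ≈ -1.4551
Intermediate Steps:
q = -534 (q = (514 + (-358 - 253)) - 437 = (514 - 611) - 437 = -97 - 437 = -534)
Z(l) = -l/534 (Z(l) = l/(-534) = l*(-1/534) = -l/534)
-Z(w) = -(-1)*(-777)/534 = -1*259/178 = -259/178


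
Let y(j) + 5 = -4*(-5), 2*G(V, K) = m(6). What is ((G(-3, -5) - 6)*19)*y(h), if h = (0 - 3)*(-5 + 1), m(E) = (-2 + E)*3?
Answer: 0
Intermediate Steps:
m(E) = -6 + 3*E
G(V, K) = 6 (G(V, K) = (-6 + 3*6)/2 = (-6 + 18)/2 = (1/2)*12 = 6)
h = 12 (h = -3*(-4) = 12)
y(j) = 15 (y(j) = -5 - 4*(-5) = -5 + 20 = 15)
((G(-3, -5) - 6)*19)*y(h) = ((6 - 6)*19)*15 = (0*19)*15 = 0*15 = 0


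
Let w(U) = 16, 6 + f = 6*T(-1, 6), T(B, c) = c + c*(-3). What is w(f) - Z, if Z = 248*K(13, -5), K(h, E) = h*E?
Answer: 16136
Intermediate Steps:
T(B, c) = -2*c (T(B, c) = c - 3*c = -2*c)
f = -78 (f = -6 + 6*(-2*6) = -6 + 6*(-12) = -6 - 72 = -78)
K(h, E) = E*h
Z = -16120 (Z = 248*(-5*13) = 248*(-65) = -16120)
w(f) - Z = 16 - 1*(-16120) = 16 + 16120 = 16136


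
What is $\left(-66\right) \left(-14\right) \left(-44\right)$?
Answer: $-40656$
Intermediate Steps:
$\left(-66\right) \left(-14\right) \left(-44\right) = 924 \left(-44\right) = -40656$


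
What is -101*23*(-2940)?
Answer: 6829620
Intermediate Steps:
-101*23*(-2940) = -2323*(-2940) = 6829620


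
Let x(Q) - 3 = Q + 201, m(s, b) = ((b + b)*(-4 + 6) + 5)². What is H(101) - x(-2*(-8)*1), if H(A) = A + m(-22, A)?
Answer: 167162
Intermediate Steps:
m(s, b) = (5 + 4*b)² (m(s, b) = ((2*b)*2 + 5)² = (4*b + 5)² = (5 + 4*b)²)
x(Q) = 204 + Q (x(Q) = 3 + (Q + 201) = 3 + (201 + Q) = 204 + Q)
H(A) = A + (5 + 4*A)²
H(101) - x(-2*(-8)*1) = (101 + (5 + 4*101)²) - (204 - 2*(-8)*1) = (101 + (5 + 404)²) - (204 + 16*1) = (101 + 409²) - (204 + 16) = (101 + 167281) - 1*220 = 167382 - 220 = 167162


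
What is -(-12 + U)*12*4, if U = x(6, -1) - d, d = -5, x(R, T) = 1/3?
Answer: 320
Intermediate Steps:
x(R, T) = ⅓
U = 16/3 (U = ⅓ - 1*(-5) = ⅓ + 5 = 16/3 ≈ 5.3333)
-(-12 + U)*12*4 = -(-12 + 16/3)*12*4 = -(-20)*48/3 = -1*(-320) = 320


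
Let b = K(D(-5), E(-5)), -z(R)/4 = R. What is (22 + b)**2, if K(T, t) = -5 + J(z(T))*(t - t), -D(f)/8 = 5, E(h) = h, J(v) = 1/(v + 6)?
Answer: 289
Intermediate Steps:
z(R) = -4*R
J(v) = 1/(6 + v)
D(f) = -40 (D(f) = -8*5 = -40)
K(T, t) = -5 (K(T, t) = -5 + (t - t)/(6 - 4*T) = -5 + 0/(6 - 4*T) = -5 + 0 = -5)
b = -5
(22 + b)**2 = (22 - 5)**2 = 17**2 = 289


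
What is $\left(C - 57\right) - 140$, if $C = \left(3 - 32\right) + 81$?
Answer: $-145$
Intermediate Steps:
$C = 52$ ($C = -29 + 81 = 52$)
$\left(C - 57\right) - 140 = \left(52 - 57\right) - 140 = -5 - 140 = -145$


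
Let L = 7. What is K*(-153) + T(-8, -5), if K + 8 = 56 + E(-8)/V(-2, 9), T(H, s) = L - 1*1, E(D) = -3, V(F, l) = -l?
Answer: -7389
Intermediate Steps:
T(H, s) = 6 (T(H, s) = 7 - 1*1 = 7 - 1 = 6)
K = 145/3 (K = -8 + (56 - 3/((-1*9))) = -8 + (56 - 3/(-9)) = -8 + (56 - 3*(-1/9)) = -8 + (56 + 1/3) = -8 + 169/3 = 145/3 ≈ 48.333)
K*(-153) + T(-8, -5) = (145/3)*(-153) + 6 = -7395 + 6 = -7389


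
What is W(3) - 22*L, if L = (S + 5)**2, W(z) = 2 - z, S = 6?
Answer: -2663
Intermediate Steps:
L = 121 (L = (6 + 5)**2 = 11**2 = 121)
W(3) - 22*L = (2 - 1*3) - 22*121 = (2 - 3) - 2662 = -1 - 2662 = -2663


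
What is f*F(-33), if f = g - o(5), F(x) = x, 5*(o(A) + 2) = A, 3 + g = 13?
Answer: -363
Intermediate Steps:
g = 10 (g = -3 + 13 = 10)
o(A) = -2 + A/5
f = 11 (f = 10 - (-2 + (1/5)*5) = 10 - (-2 + 1) = 10 - 1*(-1) = 10 + 1 = 11)
f*F(-33) = 11*(-33) = -363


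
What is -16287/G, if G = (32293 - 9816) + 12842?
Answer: -89/193 ≈ -0.46114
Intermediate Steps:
G = 35319 (G = 22477 + 12842 = 35319)
-16287/G = -16287/35319 = -16287*1/35319 = -89/193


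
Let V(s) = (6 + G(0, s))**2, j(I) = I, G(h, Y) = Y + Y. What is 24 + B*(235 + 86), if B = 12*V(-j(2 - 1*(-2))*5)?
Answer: 4452936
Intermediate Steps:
G(h, Y) = 2*Y
V(s) = (6 + 2*s)**2
B = 13872 (B = 12*(4*(3 - (2 - 1*(-2))*5)**2) = 12*(4*(3 - (2 + 2)*5)**2) = 12*(4*(3 - 1*4*5)**2) = 12*(4*(3 - 4*5)**2) = 12*(4*(3 - 20)**2) = 12*(4*(-17)**2) = 12*(4*289) = 12*1156 = 13872)
24 + B*(235 + 86) = 24 + 13872*(235 + 86) = 24 + 13872*321 = 24 + 4452912 = 4452936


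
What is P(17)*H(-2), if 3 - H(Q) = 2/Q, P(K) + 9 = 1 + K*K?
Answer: 1124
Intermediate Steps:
P(K) = -8 + K² (P(K) = -9 + (1 + K*K) = -9 + (1 + K²) = -8 + K²)
H(Q) = 3 - 2/Q
P(17)*H(-2) = (-8 + 17²)*(3 - 2/(-2)) = (-8 + 289)*(3 - 2*(-½)) = 281*(3 + 1) = 281*4 = 1124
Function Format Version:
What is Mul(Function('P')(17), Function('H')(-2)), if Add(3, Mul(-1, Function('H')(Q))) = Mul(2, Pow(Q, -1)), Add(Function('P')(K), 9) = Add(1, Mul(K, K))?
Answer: 1124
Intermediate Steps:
Function('P')(K) = Add(-8, Pow(K, 2)) (Function('P')(K) = Add(-9, Add(1, Mul(K, K))) = Add(-9, Add(1, Pow(K, 2))) = Add(-8, Pow(K, 2)))
Function('H')(Q) = Add(3, Mul(-2, Pow(Q, -1))) (Function('H')(Q) = Add(3, Mul(-1, Mul(2, Pow(Q, -1)))) = Add(3, Mul(-2, Pow(Q, -1))))
Mul(Function('P')(17), Function('H')(-2)) = Mul(Add(-8, Pow(17, 2)), Add(3, Mul(-2, Pow(-2, -1)))) = Mul(Add(-8, 289), Add(3, Mul(-2, Rational(-1, 2)))) = Mul(281, Add(3, 1)) = Mul(281, 4) = 1124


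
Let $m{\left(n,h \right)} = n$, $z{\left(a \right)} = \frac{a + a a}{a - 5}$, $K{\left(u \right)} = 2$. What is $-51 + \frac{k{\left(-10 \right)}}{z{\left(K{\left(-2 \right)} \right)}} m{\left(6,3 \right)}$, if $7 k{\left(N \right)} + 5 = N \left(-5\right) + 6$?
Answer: $- \frac{510}{7} \approx -72.857$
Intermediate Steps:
$k{\left(N \right)} = \frac{1}{7} - \frac{5 N}{7}$ ($k{\left(N \right)} = - \frac{5}{7} + \frac{N \left(-5\right) + 6}{7} = - \frac{5}{7} + \frac{- 5 N + 6}{7} = - \frac{5}{7} + \frac{6 - 5 N}{7} = - \frac{5}{7} - \left(- \frac{6}{7} + \frac{5 N}{7}\right) = \frac{1}{7} - \frac{5 N}{7}$)
$z{\left(a \right)} = \frac{a + a^{2}}{-5 + a}$
$-51 + \frac{k{\left(-10 \right)}}{z{\left(K{\left(-2 \right)} \right)}} m{\left(6,3 \right)} = -51 + \frac{\frac{1}{7} - - \frac{50}{7}}{2 \frac{1}{-5 + 2} \left(1 + 2\right)} 6 = -51 + \frac{\frac{1}{7} + \frac{50}{7}}{2 \frac{1}{-3} \cdot 3} \cdot 6 = -51 + \frac{51}{7 \cdot 2 \left(- \frac{1}{3}\right) 3} \cdot 6 = -51 + \frac{51}{7 \left(-2\right)} 6 = -51 + \frac{51}{7} \left(- \frac{1}{2}\right) 6 = -51 - \frac{153}{7} = - \frac{510}{7}$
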